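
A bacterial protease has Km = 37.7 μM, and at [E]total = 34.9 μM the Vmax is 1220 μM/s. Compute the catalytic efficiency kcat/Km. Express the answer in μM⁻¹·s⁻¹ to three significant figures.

0.927 μM⁻¹·s⁻¹

kcat = Vmax/[E]total = 1220/34.9 = 35.0 s⁻¹.
kcat/Km = 35.0/37.7 = 0.927 μM⁻¹·s⁻¹.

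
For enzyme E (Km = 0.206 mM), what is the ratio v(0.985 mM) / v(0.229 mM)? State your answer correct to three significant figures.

The fractional saturations are [S]/(Km+[S]) = 0.229/0.4350 = 0.5264 and 0.985/1.191 = 0.8270.
v₂/v₁ is just their ratio: 0.8270/0.5264 = 1.57.

1.57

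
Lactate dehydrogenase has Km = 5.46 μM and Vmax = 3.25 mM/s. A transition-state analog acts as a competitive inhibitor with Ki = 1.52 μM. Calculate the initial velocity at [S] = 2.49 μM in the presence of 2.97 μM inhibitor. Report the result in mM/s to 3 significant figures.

0.435 mM/s

α = 1 + [I]/Ki = 1 + 2.97/1.52 = 2.954.
For a competitive inhibitor, Vmax is unchanged and the apparent Km becomes α·Km: Km,app = 16.1 μM, Vmax,app = 3.25 mM/s.
v = Vmax,app·[S]/(Km,app + [S]) = 3.25 × 2.49/(16.1 + 2.49) = 0.435 mM/s.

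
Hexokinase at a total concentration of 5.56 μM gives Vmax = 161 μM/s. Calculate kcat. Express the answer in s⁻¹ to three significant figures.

kcat = Vmax/[E]total = 161 μM/s / 5.56 μM = 29.0 s⁻¹.

29.0 s⁻¹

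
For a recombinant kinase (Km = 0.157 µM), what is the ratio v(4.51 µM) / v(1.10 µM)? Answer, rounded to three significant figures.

Since Vmax cancels, v₂/v₁ = [S]₂(Km+[S]₁) / [S]₁(Km+[S]₂).
= 4.51×(0.157+1.10) / (1.10×(0.157+4.51)) = 5.669/5.134 = 1.10.

1.10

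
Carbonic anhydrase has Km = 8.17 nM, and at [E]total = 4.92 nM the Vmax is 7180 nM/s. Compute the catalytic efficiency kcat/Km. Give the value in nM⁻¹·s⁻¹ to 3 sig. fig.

kcat = Vmax/[E]total = 7180/4.92 = 1460 s⁻¹.
kcat/Km = 1460/8.17 = 179 nM⁻¹·s⁻¹.

179 nM⁻¹·s⁻¹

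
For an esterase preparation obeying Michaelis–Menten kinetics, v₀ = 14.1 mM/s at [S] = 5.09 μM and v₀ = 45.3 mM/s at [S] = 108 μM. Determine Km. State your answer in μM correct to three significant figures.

13.3 μM

In reciprocal form, 1/v = (Km/Vmax)·(1/[S]) + 1/Vmax. The two points give (1/[S], 1/v) = (0.1965, 0.07092) and (0.009259, 0.02208).
Slope = (0.07092 − 0.02208)/(0.1965 − 0.009259) = 0.2609; intercept = 0.07092 − 0.2609×0.1965 = 0.01966.
Vmax = 1/intercept = 50.9 mM/s; Km = slope × Vmax = 0.2609 × 50.9 = 13.3 μM.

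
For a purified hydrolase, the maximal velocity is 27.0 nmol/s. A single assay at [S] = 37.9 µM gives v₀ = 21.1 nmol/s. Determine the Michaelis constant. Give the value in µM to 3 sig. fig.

10.6 µM

v/Vmax = 21.1/27.0 = 0.7815 = [S]/(Km+[S]).
So Km + [S] = [S]/0.7815 = 48.50 µM, giving Km = 48.50 − 37.9 = 10.6 µM.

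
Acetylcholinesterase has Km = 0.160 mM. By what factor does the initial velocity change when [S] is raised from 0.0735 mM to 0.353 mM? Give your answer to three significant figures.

2.19

The fractional saturations are [S]/(Km+[S]) = 0.0735/0.2335 = 0.3148 and 0.353/0.5130 = 0.6881.
v₂/v₁ is just their ratio: 0.6881/0.3148 = 2.19.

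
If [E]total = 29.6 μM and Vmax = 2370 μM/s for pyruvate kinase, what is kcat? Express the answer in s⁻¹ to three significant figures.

kcat = Vmax/[E]total = 2370 μM/s / 29.6 μM = 80.1 s⁻¹.

80.1 s⁻¹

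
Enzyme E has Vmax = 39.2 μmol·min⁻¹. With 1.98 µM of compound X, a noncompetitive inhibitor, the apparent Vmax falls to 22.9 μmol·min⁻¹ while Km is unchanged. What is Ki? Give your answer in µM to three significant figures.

Noncompetitive: Vmax,app = Vmax/α with α = 1 + [I]/Ki.
α = Vmax/Vmax,app = 39.2/22.9 = 1.712.
Ki = [I]/(α − 1) = 1.98/0.7118 = 2.78 µM.

2.78 µM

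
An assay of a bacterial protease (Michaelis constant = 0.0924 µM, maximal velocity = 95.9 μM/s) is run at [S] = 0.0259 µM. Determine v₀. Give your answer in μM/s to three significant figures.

21.0 μM/s

v = Vmax·[S]/(Km + [S]) = 95.9 × 0.0259 / (0.0924 + 0.0259)
  = 2.484 / 0.1183 = 21.0 μM/s.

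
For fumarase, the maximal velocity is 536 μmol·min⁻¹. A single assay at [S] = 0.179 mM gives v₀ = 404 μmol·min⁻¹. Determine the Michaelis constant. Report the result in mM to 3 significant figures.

From v = Vmax[S]/(Km+[S]), Km = [S](Vmax − v)/v.
Km = 0.179 × (536 − 404) / 404 = 23.63/404 = 0.0585 mM.

0.0585 mM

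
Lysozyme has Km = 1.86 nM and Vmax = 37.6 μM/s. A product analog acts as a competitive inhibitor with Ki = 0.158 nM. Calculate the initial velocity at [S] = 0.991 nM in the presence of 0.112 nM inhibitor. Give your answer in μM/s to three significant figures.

8.94 μM/s

With α = 1 + [I]/Ki = 1 + 0.112/0.158 = 1.709, the competitive rate law is v = Vmax[S] / (αKm + [S]).
v = 37.6×0.991 / (1.709×1.86 + 0.991) = 37.26/4.169 = 8.94 μM/s.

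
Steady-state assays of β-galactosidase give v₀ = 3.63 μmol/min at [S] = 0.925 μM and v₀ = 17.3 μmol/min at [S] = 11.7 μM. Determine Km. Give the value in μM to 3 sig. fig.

5.59 μM

From v = Vmax[S]/(Km+[S]), each point gives Vmax = v(Km+[S])/[S].
Equating: 3.63(Km+0.925)/0.925 = 17.3(Km+11.7)/11.7.
3.924·Km + 3.63 = 1.479·Km + 17.3, so (3.924 − 1.479)·Km = 17.3 − 3.63.
Km = 13.67/2.446 = 5.59 μM; then Vmax = 3.63(5.59+0.925)/0.925 = 25.6 μmol/min.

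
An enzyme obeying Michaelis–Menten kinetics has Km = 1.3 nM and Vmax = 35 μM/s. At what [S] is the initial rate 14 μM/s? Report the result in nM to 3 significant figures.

The required fractional saturation is v/Vmax = 14/35 = 0.4000.
Then [S]/(Km+[S]) = 0.4000 ⇒ [S] = 1.3 × 0.4000/(1 − 0.4000) = 0.867 nM.

0.867 nM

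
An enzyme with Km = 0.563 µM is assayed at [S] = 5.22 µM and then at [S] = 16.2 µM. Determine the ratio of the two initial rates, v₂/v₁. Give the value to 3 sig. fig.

The fractional saturations are [S]/(Km+[S]) = 5.22/5.783 = 0.9026 and 16.2/16.76 = 0.9664.
v₂/v₁ is just their ratio: 0.9664/0.9026 = 1.07.

1.07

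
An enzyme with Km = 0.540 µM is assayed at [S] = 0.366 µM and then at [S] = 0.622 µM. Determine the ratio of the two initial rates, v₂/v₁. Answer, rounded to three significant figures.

1.33

The fractional saturations are [S]/(Km+[S]) = 0.366/0.9060 = 0.4040 and 0.622/1.162 = 0.5353.
v₂/v₁ is just their ratio: 0.5353/0.4040 = 1.33.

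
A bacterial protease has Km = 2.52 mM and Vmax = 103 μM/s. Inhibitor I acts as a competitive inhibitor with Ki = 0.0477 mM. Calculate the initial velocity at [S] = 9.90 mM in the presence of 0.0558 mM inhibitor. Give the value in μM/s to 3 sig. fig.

With α = 1 + [I]/Ki = 1 + 0.0558/0.0477 = 2.170, the competitive rate law is v = Vmax[S] / (αKm + [S]).
v = 103×9.90 / (2.170×2.52 + 9.90) = 1020/15.37 = 66.4 μM/s.

66.4 μM/s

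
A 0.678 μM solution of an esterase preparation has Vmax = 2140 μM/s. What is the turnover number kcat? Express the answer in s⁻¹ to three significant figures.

3160 s⁻¹

kcat = Vmax/[E]total = 2140 μM/s / 0.678 μM = 3160 s⁻¹.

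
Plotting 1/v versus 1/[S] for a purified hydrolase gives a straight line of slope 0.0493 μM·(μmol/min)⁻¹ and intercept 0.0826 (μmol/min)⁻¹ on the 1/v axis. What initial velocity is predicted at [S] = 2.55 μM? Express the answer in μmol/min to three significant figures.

9.81 μmol/min

The y-intercept is 1/Vmax, so Vmax = 1/0.0826 = 12.1 μmol/min.
The slope is Km/Vmax, so Km = 0.0493 × 12.1 = 0.597 μM.
Then v = 12.1 × 2.55/(0.597 + 2.55) = 9.81 μmol/min.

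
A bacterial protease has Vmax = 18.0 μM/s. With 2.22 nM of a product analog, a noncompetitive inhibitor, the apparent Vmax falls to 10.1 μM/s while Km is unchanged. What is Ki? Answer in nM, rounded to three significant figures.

Noncompetitive: Vmax,app = Vmax/α with α = 1 + [I]/Ki.
α = Vmax/Vmax,app = 18.0/10.1 = 1.782.
Ki = [I]/(α − 1) = 2.22/0.7822 = 2.84 nM.

2.84 nM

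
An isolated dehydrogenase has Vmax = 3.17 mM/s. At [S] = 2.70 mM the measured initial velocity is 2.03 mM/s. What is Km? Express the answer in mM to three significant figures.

1.52 mM

v/Vmax = 2.03/3.17 = 0.6404 = [S]/(Km+[S]).
So Km + [S] = [S]/0.6404 = 4.216 mM, giving Km = 4.216 − 2.70 = 1.52 mM.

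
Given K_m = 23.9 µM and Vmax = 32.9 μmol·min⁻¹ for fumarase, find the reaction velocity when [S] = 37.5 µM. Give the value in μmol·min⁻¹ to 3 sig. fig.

v = Vmax·[S]/(Km + [S]) = 32.9 × 37.5 / (23.9 + 37.5)
  = 1234 / 61.40 = 20.1 μmol·min⁻¹.

20.1 μmol·min⁻¹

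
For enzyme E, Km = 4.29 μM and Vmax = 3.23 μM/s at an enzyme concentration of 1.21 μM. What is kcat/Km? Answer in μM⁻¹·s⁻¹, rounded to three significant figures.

kcat = Vmax/[E]total = 3.23/1.21 = 2.67 s⁻¹.
kcat/Km = 2.67/4.29 = 0.622 μM⁻¹·s⁻¹.

0.622 μM⁻¹·s⁻¹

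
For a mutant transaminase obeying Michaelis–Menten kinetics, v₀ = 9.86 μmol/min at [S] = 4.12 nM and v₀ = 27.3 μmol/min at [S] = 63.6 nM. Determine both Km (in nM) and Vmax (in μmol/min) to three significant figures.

From v = Vmax[S]/(Km+[S]), each point gives Vmax = v(Km+[S])/[S].
Equating: 9.86(Km+4.12)/4.12 = 27.3(Km+63.6)/63.6.
2.393·Km + 9.86 = 0.4292·Km + 27.3, so (2.393 − 0.4292)·Km = 27.3 − 9.86.
Km = 17.44/1.964 = 8.88 nM; then Vmax = 9.86(8.88+4.12)/4.12 = 31.1 μmol/min.

Km = 8.88 nM; Vmax = 31.1 μmol/min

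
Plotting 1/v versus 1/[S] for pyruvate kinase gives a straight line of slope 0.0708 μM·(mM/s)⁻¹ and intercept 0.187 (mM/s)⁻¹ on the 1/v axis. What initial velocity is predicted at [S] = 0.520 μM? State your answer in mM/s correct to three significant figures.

The y-intercept is 1/Vmax, so Vmax = 1/0.187 = 5.35 mM/s.
The slope is Km/Vmax, so Km = 0.0708 × 5.35 = 0.379 μM.
Then v = 5.35 × 0.520/(0.379 + 0.520) = 3.09 mM/s.

3.09 mM/s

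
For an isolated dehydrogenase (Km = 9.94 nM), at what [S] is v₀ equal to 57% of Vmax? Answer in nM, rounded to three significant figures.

13.2 nM

v/Vmax = [S]/(Km+[S]) = 0.57, so [S] = Km·0.57/(1 − 0.57) = 9.94 × 1.326.
[S] = 13.2 nM.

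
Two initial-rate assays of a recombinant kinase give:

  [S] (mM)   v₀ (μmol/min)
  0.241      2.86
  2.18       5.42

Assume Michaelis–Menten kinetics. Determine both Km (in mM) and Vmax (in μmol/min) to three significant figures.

From v = Vmax[S]/(Km+[S]), each point gives Vmax = v(Km+[S])/[S].
Equating: 2.86(Km+0.241)/0.241 = 5.42(Km+2.18)/2.18.
11.87·Km + 2.86 = 2.486·Km + 5.42, so (11.87 − 2.486)·Km = 5.42 − 2.86.
Km = 2.560/9.381 = 0.273 mM; then Vmax = 2.86(0.273+0.241)/0.241 = 6.10 μmol/min.

Km = 0.273 mM; Vmax = 6.10 μmol/min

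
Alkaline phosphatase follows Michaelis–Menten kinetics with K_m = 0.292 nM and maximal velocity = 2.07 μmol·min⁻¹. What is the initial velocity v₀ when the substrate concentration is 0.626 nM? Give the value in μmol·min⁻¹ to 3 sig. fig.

1.41 μmol·min⁻¹

[S]/(Km+[S]) = 0.626/0.9180 = 0.6819, the fractional saturation.
v = 0.6819 × Vmax = 0.6819 × 2.07 = 1.41 μmol·min⁻¹.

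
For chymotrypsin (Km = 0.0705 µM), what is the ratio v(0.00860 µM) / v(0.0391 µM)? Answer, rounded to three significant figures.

The fractional saturations are [S]/(Km+[S]) = 0.0391/0.1096 = 0.3568 and 0.00860/0.07910 = 0.1087.
v₂/v₁ is just their ratio: 0.1087/0.3568 = 0.305.

0.305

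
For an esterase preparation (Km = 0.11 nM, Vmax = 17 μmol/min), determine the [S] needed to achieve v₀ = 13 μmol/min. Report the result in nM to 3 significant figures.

The required fractional saturation is v/Vmax = 13/17 = 0.7647.
Then [S]/(Km+[S]) = 0.7647 ⇒ [S] = 0.11 × 0.7647/(1 − 0.7647) = 0.358 nM.

0.358 nM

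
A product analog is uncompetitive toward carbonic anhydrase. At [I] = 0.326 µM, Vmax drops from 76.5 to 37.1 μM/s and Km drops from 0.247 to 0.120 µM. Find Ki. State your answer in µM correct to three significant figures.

0.307 µM

Uncompetitive: Vmax,app = Vmax/α (and Km,app = Km/α) with α = 1 + [I]/Ki.
α = Vmax/Vmax,app = 76.5/37.1 = 2.062.
Ki = [I]/(α − 1) = 0.326/1.062 = 0.307 µM.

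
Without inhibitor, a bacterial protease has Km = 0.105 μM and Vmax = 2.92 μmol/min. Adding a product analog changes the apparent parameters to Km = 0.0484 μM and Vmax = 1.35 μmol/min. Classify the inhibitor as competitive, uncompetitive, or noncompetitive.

uncompetitive

Both Km and Vmax decrease by the same factor (~2.17-fold) — characteristic of uncompetitive inhibition.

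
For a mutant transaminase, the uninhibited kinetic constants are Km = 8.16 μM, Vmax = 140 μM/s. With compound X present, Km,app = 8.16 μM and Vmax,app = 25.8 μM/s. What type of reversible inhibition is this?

noncompetitive

Vmax decreases (140 → 25.8 μM/s) while Km is unchanged — pure noncompetitive inhibition.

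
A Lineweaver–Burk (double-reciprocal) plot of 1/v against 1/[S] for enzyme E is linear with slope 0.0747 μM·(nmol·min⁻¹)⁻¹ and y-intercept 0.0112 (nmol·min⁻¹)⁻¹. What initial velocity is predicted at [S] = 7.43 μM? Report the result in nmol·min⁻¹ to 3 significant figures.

47.1 nmol·min⁻¹

The y-intercept is 1/Vmax, so Vmax = 1/0.0112 = 89.3 nmol·min⁻¹.
The slope is Km/Vmax, so Km = 0.0747 × 89.3 = 6.67 μM.
Then v = 89.3 × 7.43/(6.67 + 7.43) = 47.1 nmol·min⁻¹.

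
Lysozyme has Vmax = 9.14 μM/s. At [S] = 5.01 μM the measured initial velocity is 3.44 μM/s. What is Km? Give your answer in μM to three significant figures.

8.30 μM

From v = Vmax[S]/(Km+[S]), Km = [S](Vmax − v)/v.
Km = 5.01 × (9.14 − 3.44) / 3.44 = 28.56/3.44 = 8.30 μM.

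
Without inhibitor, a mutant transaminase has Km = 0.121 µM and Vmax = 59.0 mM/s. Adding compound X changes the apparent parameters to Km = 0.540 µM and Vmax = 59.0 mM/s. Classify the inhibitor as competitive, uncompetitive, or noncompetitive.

competitive

Km increases (0.121 → 0.540 µM) while Vmax is unchanged — the hallmark of competitive inhibition.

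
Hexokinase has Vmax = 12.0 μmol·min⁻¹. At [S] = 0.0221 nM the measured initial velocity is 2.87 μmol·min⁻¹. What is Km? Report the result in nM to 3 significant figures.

v/Vmax = 2.87/12.0 = 0.2392 = [S]/(Km+[S]).
So Km + [S] = [S]/0.2392 = 0.09240 nM, giving Km = 0.09240 − 0.0221 = 0.0703 nM.

0.0703 nM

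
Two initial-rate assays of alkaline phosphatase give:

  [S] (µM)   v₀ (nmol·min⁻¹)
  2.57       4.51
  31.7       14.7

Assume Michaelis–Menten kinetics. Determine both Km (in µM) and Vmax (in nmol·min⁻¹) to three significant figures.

Km = 7.89 µM; Vmax = 18.4 nmol·min⁻¹

From v = Vmax[S]/(Km+[S]), each point gives Vmax = v(Km+[S])/[S].
Equating: 4.51(Km+2.57)/2.57 = 14.7(Km+31.7)/31.7.
1.755·Km + 4.51 = 0.4637·Km + 14.7, so (1.755 − 0.4637)·Km = 14.7 − 4.51.
Km = 10.19/1.291 = 7.89 µM; then Vmax = 4.51(7.89+2.57)/2.57 = 18.4 nmol·min⁻¹.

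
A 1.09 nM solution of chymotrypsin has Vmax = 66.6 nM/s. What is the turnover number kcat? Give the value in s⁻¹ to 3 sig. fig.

61.1 s⁻¹

kcat = Vmax/[E]total = 66.6 nM/s / 1.09 nM = 61.1 s⁻¹.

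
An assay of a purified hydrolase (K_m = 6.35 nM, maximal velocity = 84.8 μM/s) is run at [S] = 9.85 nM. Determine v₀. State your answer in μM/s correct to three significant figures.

[S]/(Km+[S]) = 9.85/16.20 = 0.6080, the fractional saturation.
v = 0.6080 × Vmax = 0.6080 × 84.8 = 51.6 μM/s.

51.6 μM/s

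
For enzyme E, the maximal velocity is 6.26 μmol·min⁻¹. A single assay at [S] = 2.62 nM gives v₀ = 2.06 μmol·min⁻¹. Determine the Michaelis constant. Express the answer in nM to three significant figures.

5.34 nM

From v = Vmax[S]/(Km+[S]), Km = [S](Vmax − v)/v.
Km = 2.62 × (6.26 − 2.06) / 2.06 = 11.00/2.06 = 5.34 nM.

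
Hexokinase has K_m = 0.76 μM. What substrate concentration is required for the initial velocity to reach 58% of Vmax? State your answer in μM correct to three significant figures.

1.05 μM

v/Vmax = [S]/(Km+[S]) = 0.58, so [S] = Km·0.58/(1 − 0.58) = 0.76 × 1.381.
[S] = 1.05 μM.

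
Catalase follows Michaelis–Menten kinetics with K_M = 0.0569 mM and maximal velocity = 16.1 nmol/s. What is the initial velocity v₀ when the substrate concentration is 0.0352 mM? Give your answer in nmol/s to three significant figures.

6.15 nmol/s

[S]/(Km+[S]) = 0.0352/0.09210 = 0.3822, the fractional saturation.
v = 0.3822 × Vmax = 0.3822 × 16.1 = 6.15 nmol/s.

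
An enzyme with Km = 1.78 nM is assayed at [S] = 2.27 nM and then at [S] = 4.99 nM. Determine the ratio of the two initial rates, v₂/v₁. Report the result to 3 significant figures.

Since Vmax cancels, v₂/v₁ = [S]₂(Km+[S]₁) / [S]₁(Km+[S]₂).
= 4.99×(1.78+2.27) / (2.27×(1.78+4.99)) = 20.21/15.37 = 1.32.

1.32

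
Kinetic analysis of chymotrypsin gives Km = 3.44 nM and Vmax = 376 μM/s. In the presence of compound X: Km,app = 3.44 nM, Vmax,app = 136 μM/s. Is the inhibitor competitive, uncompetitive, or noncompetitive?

noncompetitive

Vmax decreases (376 → 136 μM/s) while Km is unchanged — pure noncompetitive inhibition.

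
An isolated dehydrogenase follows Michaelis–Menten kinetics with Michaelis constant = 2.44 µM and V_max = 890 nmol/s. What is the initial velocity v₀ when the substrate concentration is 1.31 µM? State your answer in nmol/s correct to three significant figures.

[S]/(Km+[S]) = 1.31/3.750 = 0.3493, the fractional saturation.
v = 0.3493 × Vmax = 0.3493 × 890 = 311 nmol/s.

311 nmol/s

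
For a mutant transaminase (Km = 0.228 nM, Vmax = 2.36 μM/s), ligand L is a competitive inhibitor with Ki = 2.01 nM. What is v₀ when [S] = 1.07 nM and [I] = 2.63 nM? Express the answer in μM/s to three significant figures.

α = 1 + [I]/Ki = 1 + 2.63/2.01 = 2.308.
For a competitive inhibitor, Vmax is unchanged and the apparent Km becomes α·Km: Km,app = 0.526 nM, Vmax,app = 2.36 μM/s.
v = Vmax,app·[S]/(Km,app + [S]) = 2.36 × 1.07/(0.526 + 1.07) = 1.58 μM/s.

1.58 μM/s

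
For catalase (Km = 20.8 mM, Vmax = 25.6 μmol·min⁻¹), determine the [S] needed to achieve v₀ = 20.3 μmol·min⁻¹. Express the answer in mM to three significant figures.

The required fractional saturation is v/Vmax = 20.3/25.6 = 0.7930.
Then [S]/(Km+[S]) = 0.7930 ⇒ [S] = 20.8 × 0.7930/(1 − 0.7930) = 79.7 mM.

79.7 mM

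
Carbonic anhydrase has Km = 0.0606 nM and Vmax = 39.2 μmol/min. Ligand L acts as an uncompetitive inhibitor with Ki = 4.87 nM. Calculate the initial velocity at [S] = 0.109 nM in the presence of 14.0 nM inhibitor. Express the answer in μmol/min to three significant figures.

With α = 1 + [I]/Ki = 1 + 14.0/4.87 = 3.875, the uncompetitive rate law is v = (Vmax/α)·[S] / (Km/α + [S]).
v = (39.2/3.875)×0.109 / (0.0606/3.875 + 0.109) = 1.103/0.1246 = 8.85 μmol/min.

8.85 μmol/min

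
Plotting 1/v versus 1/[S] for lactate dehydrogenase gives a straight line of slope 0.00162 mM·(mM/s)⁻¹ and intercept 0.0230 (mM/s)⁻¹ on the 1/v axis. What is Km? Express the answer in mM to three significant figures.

y-intercept = 1/Vmax ⇒ Vmax = 43.5 mM/s; slope = Km/Vmax ⇒ Km = slope × Vmax.
Km = 0.00162 × 43.5 = 0.0704 mM.

0.0704 mM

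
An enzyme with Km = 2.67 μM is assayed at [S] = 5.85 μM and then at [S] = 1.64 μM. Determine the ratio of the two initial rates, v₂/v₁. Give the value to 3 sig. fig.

The fractional saturations are [S]/(Km+[S]) = 5.85/8.520 = 0.6866 and 1.64/4.310 = 0.3805.
v₂/v₁ is just their ratio: 0.3805/0.6866 = 0.554.

0.554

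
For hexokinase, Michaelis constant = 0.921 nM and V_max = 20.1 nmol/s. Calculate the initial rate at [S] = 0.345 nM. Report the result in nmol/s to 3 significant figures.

5.48 nmol/s

[S]/(Km+[S]) = 0.345/1.266 = 0.2725, the fractional saturation.
v = 0.2725 × Vmax = 0.2725 × 20.1 = 5.48 nmol/s.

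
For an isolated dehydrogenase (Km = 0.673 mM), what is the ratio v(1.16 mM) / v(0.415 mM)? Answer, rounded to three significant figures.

1.66

The fractional saturations are [S]/(Km+[S]) = 0.415/1.088 = 0.3814 and 1.16/1.833 = 0.6328.
v₂/v₁ is just their ratio: 0.6328/0.3814 = 1.66.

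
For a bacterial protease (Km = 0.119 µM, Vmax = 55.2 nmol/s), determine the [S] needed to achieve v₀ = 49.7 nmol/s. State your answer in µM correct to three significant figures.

Rearranging v = Vmax[S]/(Km+[S]) gives [S] = Km·v/(Vmax − v).
[S] = 0.119 × 49.7 / (55.2 − 49.7) = 5.914/5.500 = 1.08 µM.

1.08 µM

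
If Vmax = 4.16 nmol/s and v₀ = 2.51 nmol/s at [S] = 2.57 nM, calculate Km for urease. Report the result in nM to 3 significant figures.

1.69 nM

v/Vmax = 2.51/4.16 = 0.6034 = [S]/(Km+[S]).
So Km + [S] = [S]/0.6034 = 4.259 nM, giving Km = 4.259 − 2.57 = 1.69 nM.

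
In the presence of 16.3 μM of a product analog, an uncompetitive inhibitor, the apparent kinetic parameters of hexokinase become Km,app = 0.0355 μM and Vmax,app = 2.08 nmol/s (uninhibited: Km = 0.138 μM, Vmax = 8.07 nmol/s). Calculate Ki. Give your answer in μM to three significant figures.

5.66 μM

Uncompetitive: Vmax,app = Vmax/α (and Km,app = Km/α) with α = 1 + [I]/Ki.
α = Vmax/Vmax,app = 8.07/2.08 = 3.880.
Since α = 1 + [I]/Ki, [I]/Ki = 3.880 − 1 = 2.880 and Ki = 16.3/2.880 = 5.66 μM.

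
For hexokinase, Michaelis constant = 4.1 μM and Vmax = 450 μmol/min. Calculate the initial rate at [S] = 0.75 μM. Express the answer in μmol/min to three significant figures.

69.6 μmol/min

[S]/(Km+[S]) = 0.75/4.850 = 0.1546, the fractional saturation.
v = 0.1546 × Vmax = 0.1546 × 450 = 69.6 μmol/min.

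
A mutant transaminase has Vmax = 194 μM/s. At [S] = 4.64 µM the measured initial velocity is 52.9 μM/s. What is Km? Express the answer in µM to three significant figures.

12.4 µM

From v = Vmax[S]/(Km+[S]), Km = [S](Vmax − v)/v.
Km = 4.64 × (194 − 52.9) / 52.9 = 654.7/52.9 = 12.4 µM.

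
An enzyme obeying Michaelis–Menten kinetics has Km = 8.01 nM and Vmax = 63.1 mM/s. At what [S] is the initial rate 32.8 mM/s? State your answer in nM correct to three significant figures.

Rearranging v = Vmax[S]/(Km+[S]) gives [S] = Km·v/(Vmax − v).
[S] = 8.01 × 32.8 / (63.1 − 32.8) = 262.7/30.30 = 8.67 nM.

8.67 nM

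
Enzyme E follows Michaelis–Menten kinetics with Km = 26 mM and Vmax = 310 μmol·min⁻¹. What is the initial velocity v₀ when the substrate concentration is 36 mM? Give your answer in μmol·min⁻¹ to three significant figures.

[S]/(Km+[S]) = 36/62.00 = 0.5806, the fractional saturation.
v = 0.5806 × Vmax = 0.5806 × 310 = 180 μmol·min⁻¹.

180 μmol·min⁻¹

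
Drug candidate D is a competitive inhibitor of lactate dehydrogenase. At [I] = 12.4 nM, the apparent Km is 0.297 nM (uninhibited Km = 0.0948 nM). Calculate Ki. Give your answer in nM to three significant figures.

5.81 nM

Competitive: Km,app = α·Km with α = 1 + [I]/Ki.
α = Km,app/Km = 0.297/0.0948 = 3.133.
Ki = [I]/(α − 1) = 12.4/2.133 = 5.81 nM.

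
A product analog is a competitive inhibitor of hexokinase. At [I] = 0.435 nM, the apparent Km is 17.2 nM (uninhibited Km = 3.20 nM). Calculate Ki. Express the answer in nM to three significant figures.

0.0994 nM

Competitive: Km,app = α·Km with α = 1 + [I]/Ki.
α = Km,app/Km = 17.2/3.20 = 5.375.
Ki = [I]/(α − 1) = 0.435/4.375 = 0.0994 nM.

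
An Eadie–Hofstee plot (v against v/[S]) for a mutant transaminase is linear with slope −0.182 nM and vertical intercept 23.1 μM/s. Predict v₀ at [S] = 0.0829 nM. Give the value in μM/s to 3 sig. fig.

7.23 μM/s

In the Eadie–Hofstee form v = Vmax − Km·(v/[S]), the slope is −Km and the intercept is Vmax, so Km = 0.182 nM and Vmax = 23.1 μM/s.
v = 23.1 × 0.0829/(0.182 + 0.0829) = 7.23 μM/s.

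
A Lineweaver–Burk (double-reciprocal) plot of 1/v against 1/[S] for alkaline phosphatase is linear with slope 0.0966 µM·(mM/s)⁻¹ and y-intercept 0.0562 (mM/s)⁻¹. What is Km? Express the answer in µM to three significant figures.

y-intercept = 1/Vmax ⇒ Vmax = 17.8 mM/s; slope = Km/Vmax ⇒ Km = slope × Vmax.
Km = 0.0966 × 17.8 = 1.72 µM.

1.72 µM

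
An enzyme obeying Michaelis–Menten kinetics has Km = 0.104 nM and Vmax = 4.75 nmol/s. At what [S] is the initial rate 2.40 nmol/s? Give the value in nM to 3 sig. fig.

Rearranging v = Vmax[S]/(Km+[S]) gives [S] = Km·v/(Vmax − v).
[S] = 0.104 × 2.40 / (4.75 − 2.40) = 0.2496/2.350 = 0.106 nM.

0.106 nM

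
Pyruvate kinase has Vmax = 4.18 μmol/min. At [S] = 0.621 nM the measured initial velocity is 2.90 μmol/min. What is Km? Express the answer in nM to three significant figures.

From v = Vmax[S]/(Km+[S]), Km = [S](Vmax − v)/v.
Km = 0.621 × (4.18 − 2.90) / 2.90 = 0.7949/2.90 = 0.274 nM.

0.274 nM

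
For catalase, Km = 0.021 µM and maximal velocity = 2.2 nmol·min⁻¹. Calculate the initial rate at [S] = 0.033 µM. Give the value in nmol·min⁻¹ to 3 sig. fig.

1.34 nmol·min⁻¹

[S]/(Km+[S]) = 0.033/0.05400 = 0.6111, the fractional saturation.
v = 0.6111 × Vmax = 0.6111 × 2.2 = 1.34 nmol·min⁻¹.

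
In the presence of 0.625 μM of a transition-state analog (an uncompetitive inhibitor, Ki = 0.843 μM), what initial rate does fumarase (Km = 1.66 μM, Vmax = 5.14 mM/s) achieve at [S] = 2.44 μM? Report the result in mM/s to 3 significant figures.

2.12 mM/s

With α = 1 + [I]/Ki = 1 + 0.625/0.843 = 1.741, the uncompetitive rate law is v = (Vmax/α)·[S] / (Km/α + [S]).
v = (5.14/1.741)×2.44 / (1.66/1.741 + 2.44) = 7.202/3.393 = 2.12 mM/s.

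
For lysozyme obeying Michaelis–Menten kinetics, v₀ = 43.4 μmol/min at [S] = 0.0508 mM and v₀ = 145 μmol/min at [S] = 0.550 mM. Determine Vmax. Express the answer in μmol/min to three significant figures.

In reciprocal form, 1/v = (Km/Vmax)·(1/[S]) + 1/Vmax. The two points give (1/[S], 1/v) = (19.69, 0.02304) and (1.818, 0.006897).
Slope = (0.02304 − 0.006897)/(19.69 − 1.818) = 0.0009036; intercept = 0.02304 − 0.0009036×19.69 = 0.005254.
Vmax = 1/intercept = 190 μmol/min; Km = slope × Vmax = 0.0009036 × 190 = 0.172 mM.

190 μmol/min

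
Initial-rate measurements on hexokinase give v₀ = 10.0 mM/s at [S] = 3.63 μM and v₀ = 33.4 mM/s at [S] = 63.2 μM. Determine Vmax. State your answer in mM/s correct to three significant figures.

39.0 mM/s

In reciprocal form, 1/v = (Km/Vmax)·(1/[S]) + 1/Vmax. The two points give (1/[S], 1/v) = (0.2755, 0.1000) and (0.01582, 0.02994).
Slope = (0.1000 − 0.02994)/(0.2755 − 0.01582) = 0.2698; intercept = 0.1000 − 0.2698×0.2755 = 0.02567.
Vmax = 1/intercept = 39.0 mM/s; Km = slope × Vmax = 0.2698 × 39.0 = 10.5 μM.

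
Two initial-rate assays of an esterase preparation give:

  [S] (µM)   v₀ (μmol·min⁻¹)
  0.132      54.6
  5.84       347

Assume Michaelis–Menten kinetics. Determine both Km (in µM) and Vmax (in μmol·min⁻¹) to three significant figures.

In reciprocal form, 1/v = (Km/Vmax)·(1/[S]) + 1/Vmax. The two points give (1/[S], 1/v) = (7.576, 0.01832) and (0.1712, 0.002882).
Slope = (0.01832 − 0.002882)/(7.576 − 0.1712) = 0.002084; intercept = 0.01832 − 0.002084×7.576 = 0.002525.
Vmax = 1/intercept = 396 μmol·min⁻¹; Km = slope × Vmax = 0.002084 × 396 = 0.825 µM.

Km = 0.825 µM; Vmax = 396 μmol·min⁻¹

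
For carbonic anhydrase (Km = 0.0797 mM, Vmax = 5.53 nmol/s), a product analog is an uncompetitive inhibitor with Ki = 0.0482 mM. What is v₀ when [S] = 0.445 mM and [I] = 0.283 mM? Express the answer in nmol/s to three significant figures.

0.784 nmol/s

With α = 1 + [I]/Ki = 1 + 0.283/0.0482 = 6.871, the uncompetitive rate law is v = (Vmax/α)·[S] / (Km/α + [S]).
v = (5.53/6.871)×0.445 / (0.0797/6.871 + 0.445) = 0.3581/0.4566 = 0.784 nmol/s.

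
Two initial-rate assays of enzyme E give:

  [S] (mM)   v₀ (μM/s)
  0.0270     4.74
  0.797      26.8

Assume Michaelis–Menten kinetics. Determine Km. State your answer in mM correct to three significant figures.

0.155 mM

From v = Vmax[S]/(Km+[S]), each point gives Vmax = v(Km+[S])/[S].
Equating: 4.74(Km+0.0270)/0.0270 = 26.8(Km+0.797)/0.797.
175.6·Km + 4.74 = 33.63·Km + 26.8, so (175.6 − 33.63)·Km = 26.8 − 4.74.
Km = 22.06/141.9 = 0.155 mM; then Vmax = 4.74(0.155+0.0270)/0.0270 = 32.0 μM/s.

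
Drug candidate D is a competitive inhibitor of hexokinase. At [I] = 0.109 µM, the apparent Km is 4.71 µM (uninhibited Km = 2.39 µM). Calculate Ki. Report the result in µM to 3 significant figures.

0.112 µM

Competitive: Km,app = α·Km with α = 1 + [I]/Ki.
α = Km,app/Km = 4.71/2.39 = 1.971.
Ki = [I]/(α − 1) = 0.109/0.9707 = 0.112 µM.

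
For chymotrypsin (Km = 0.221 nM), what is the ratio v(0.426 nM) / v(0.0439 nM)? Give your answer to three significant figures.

3.97

Since Vmax cancels, v₂/v₁ = [S]₂(Km+[S]₁) / [S]₁(Km+[S]₂).
= 0.426×(0.221+0.0439) / (0.0439×(0.221+0.426)) = 0.1128/0.02840 = 3.97.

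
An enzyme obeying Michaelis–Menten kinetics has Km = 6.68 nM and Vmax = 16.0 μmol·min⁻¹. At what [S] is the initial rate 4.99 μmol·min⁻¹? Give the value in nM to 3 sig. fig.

3.03 nM

The required fractional saturation is v/Vmax = 4.99/16.0 = 0.3119.
Then [S]/(Km+[S]) = 0.3119 ⇒ [S] = 6.68 × 0.3119/(1 − 0.3119) = 3.03 nM.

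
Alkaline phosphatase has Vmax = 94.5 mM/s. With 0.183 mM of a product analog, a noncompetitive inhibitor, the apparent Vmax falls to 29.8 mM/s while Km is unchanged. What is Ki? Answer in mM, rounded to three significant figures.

Noncompetitive: Vmax,app = Vmax/α with α = 1 + [I]/Ki.
α = Vmax/Vmax,app = 94.5/29.8 = 3.171.
Since α = 1 + [I]/Ki, [I]/Ki = 3.171 − 1 = 2.171 and Ki = 0.183/2.171 = 0.0843 mM.

0.0843 mM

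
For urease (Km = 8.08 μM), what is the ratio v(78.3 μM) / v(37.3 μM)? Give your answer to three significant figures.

The fractional saturations are [S]/(Km+[S]) = 37.3/45.38 = 0.8219 and 78.3/86.38 = 0.9065.
v₂/v₁ is just their ratio: 0.9065/0.8219 = 1.10.

1.10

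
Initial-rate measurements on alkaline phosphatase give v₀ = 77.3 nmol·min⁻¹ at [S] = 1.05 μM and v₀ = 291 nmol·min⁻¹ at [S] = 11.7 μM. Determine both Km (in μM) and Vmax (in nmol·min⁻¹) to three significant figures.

Km = 4.38 μM; Vmax = 400 nmol·min⁻¹

In reciprocal form, 1/v = (Km/Vmax)·(1/[S]) + 1/Vmax. The two points give (1/[S], 1/v) = (0.9524, 0.01294) and (0.08547, 0.003436).
Slope = (0.01294 − 0.003436)/(0.9524 − 0.08547) = 0.01096; intercept = 0.01294 − 0.01096×0.9524 = 0.002500.
Vmax = 1/intercept = 400 nmol·min⁻¹; Km = slope × Vmax = 0.01096 × 400 = 4.38 μM.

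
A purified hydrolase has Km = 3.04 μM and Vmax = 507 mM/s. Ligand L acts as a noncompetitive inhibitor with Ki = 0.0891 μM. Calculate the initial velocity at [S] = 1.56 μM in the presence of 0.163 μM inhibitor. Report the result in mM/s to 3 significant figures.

With α = 1 + [I]/Ki = 1 + 0.163/0.0891 = 2.829, the noncompetitive rate law is v = (Vmax/α)·[S] / (Km + [S]).
v = (507/2.829)×1.56 / (3.04 + 1.56) = 279.5/4.600 = 60.8 mM/s.

60.8 mM/s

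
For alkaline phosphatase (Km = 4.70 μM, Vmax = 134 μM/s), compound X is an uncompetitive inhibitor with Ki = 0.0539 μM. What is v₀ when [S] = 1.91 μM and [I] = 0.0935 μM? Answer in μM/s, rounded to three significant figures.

With α = 1 + [I]/Ki = 1 + 0.0935/0.0539 = 2.735, the uncompetitive rate law is v = (Vmax/α)·[S] / (Km/α + [S]).
v = (134/2.735)×1.91 / (4.70/2.735 + 1.91) = 93.59/3.629 = 25.8 μM/s.

25.8 μM/s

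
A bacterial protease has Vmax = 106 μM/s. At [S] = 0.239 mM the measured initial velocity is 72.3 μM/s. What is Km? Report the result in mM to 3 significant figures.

From v = Vmax[S]/(Km+[S]), Km = [S](Vmax − v)/v.
Km = 0.239 × (106 − 72.3) / 72.3 = 8.054/72.3 = 0.111 mM.

0.111 mM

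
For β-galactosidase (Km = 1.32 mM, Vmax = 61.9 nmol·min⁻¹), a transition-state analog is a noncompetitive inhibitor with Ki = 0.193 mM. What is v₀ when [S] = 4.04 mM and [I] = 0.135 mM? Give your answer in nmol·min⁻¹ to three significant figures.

27.5 nmol·min⁻¹

With α = 1 + [I]/Ki = 1 + 0.135/0.193 = 1.699, the noncompetitive rate law is v = (Vmax/α)·[S] / (Km + [S]).
v = (61.9/1.699)×4.04 / (1.32 + 4.04) = 147.1/5.360 = 27.5 nmol·min⁻¹.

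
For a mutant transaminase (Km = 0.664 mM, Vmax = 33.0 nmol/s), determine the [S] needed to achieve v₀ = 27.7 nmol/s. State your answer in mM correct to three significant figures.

3.47 mM

The required fractional saturation is v/Vmax = 27.7/33.0 = 0.8394.
Then [S]/(Km+[S]) = 0.8394 ⇒ [S] = 0.664 × 0.8394/(1 − 0.8394) = 3.47 mM.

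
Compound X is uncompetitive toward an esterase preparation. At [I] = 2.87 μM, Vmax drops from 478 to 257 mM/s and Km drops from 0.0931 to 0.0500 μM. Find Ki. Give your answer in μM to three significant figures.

3.34 μM

Uncompetitive: Vmax,app = Vmax/α (and Km,app = Km/α) with α = 1 + [I]/Ki.
α = Vmax/Vmax,app = 478/257 = 1.860.
Since α = 1 + [I]/Ki, [I]/Ki = 1.860 − 1 = 0.8599 and Ki = 2.87/0.8599 = 3.34 μM.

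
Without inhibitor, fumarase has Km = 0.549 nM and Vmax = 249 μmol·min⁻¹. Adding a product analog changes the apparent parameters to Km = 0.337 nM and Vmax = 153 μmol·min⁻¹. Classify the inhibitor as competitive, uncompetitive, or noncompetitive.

Both Km and Vmax decrease by the same factor (~1.63-fold) — characteristic of uncompetitive inhibition.

uncompetitive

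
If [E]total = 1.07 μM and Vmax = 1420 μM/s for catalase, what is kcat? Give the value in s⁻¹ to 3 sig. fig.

kcat = Vmax/[E]total = 1420 μM/s / 1.07 μM = 1330 s⁻¹.

1330 s⁻¹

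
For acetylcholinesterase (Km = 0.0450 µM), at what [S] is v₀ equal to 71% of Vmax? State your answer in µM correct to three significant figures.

v/Vmax = [S]/(Km+[S]) = 0.71, so [S] = Km·0.71/(1 − 0.71) = 0.0450 × 2.448.
[S] = 0.110 µM.

0.110 µM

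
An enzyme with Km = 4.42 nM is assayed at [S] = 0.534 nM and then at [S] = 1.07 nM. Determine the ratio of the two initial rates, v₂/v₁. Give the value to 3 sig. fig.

1.81

Since Vmax cancels, v₂/v₁ = [S]₂(Km+[S]₁) / [S]₁(Km+[S]₂).
= 1.07×(4.42+0.534) / (0.534×(4.42+1.07)) = 5.301/2.932 = 1.81.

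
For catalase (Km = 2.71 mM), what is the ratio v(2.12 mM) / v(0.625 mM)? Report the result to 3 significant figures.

Since Vmax cancels, v₂/v₁ = [S]₂(Km+[S]₁) / [S]₁(Km+[S]₂).
= 2.12×(2.71+0.625) / (0.625×(2.71+2.12)) = 7.070/3.019 = 2.34.

2.34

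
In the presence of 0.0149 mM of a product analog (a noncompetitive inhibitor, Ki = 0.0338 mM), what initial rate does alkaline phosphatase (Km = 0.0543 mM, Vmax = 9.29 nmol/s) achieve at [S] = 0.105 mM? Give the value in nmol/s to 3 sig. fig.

4.25 nmol/s

α = 1 + [I]/Ki = 1 + 0.0149/0.0338 = 1.441.
For a noncompetitive inhibitor, Vmax is reduced to Vmax/α while Km is unchanged: Km,app = 0.0543 mM, Vmax,app = 6.45 nmol/s.
v = Vmax,app·[S]/(Km,app + [S]) = 6.45 × 0.105/(0.0543 + 0.105) = 4.25 nmol/s.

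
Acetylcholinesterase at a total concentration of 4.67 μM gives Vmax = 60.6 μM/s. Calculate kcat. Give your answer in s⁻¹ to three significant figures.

13.0 s⁻¹

kcat = Vmax/[E]total = 60.6 μM/s / 4.67 μM = 13.0 s⁻¹.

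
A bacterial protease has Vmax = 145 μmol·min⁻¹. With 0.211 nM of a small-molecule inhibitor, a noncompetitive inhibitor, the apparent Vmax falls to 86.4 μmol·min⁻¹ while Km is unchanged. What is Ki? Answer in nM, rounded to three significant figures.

0.311 nM

Noncompetitive: Vmax,app = Vmax/α with α = 1 + [I]/Ki.
α = Vmax/Vmax,app = 145/86.4 = 1.678.
Since α = 1 + [I]/Ki, [I]/Ki = 1.678 − 1 = 0.6782 and Ki = 0.211/0.6782 = 0.311 nM.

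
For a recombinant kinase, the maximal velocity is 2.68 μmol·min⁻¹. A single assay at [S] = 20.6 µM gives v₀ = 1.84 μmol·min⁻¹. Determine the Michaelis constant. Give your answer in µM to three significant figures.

v/Vmax = 1.84/2.68 = 0.6866 = [S]/(Km+[S]).
So Km + [S] = [S]/0.6866 = 30.00 µM, giving Km = 30.00 − 20.6 = 9.40 µM.

9.40 µM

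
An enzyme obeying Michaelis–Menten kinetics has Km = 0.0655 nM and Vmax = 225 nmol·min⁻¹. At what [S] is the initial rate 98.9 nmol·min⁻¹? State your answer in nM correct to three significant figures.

0.0514 nM

Rearranging v = Vmax[S]/(Km+[S]) gives [S] = Km·v/(Vmax − v).
[S] = 0.0655 × 98.9 / (225 − 98.9) = 6.478/126.1 = 0.0514 nM.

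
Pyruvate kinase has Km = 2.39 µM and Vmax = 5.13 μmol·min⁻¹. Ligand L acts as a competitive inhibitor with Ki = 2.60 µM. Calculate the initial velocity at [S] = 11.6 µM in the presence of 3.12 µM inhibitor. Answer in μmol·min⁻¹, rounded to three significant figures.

With α = 1 + [I]/Ki = 1 + 3.12/2.60 = 2.200, the competitive rate law is v = Vmax[S] / (αKm + [S]).
v = 5.13×11.6 / (2.200×2.39 + 11.6) = 59.51/16.86 = 3.53 μmol·min⁻¹.

3.53 μmol·min⁻¹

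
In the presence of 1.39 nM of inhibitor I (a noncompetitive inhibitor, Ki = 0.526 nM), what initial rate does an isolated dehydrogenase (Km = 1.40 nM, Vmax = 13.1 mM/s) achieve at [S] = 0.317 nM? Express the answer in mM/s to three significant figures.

0.664 mM/s

α = 1 + [I]/Ki = 1 + 1.39/0.526 = 3.643.
For a noncompetitive inhibitor, Vmax is reduced to Vmax/α while Km is unchanged: Km,app = 1.40 nM, Vmax,app = 3.60 mM/s.
v = Vmax,app·[S]/(Km,app + [S]) = 3.60 × 0.317/(1.40 + 0.317) = 0.664 mM/s.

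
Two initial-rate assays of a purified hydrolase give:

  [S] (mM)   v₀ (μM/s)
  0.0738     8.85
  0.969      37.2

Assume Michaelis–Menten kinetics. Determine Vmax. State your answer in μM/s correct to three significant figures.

50.5 μM/s

From v = Vmax[S]/(Km+[S]), each point gives Vmax = v(Km+[S])/[S].
Equating: 8.85(Km+0.0738)/0.0738 = 37.2(Km+0.969)/0.969.
119.9·Km + 8.85 = 38.39·Km + 37.2, so (119.9 − 38.39)·Km = 37.2 − 8.85.
Km = 28.35/81.53 = 0.348 mM; then Vmax = 8.85(0.348+0.0738)/0.0738 = 50.5 μM/s.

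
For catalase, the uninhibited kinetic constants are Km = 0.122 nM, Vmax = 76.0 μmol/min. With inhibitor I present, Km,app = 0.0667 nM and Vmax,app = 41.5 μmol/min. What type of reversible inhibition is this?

uncompetitive

Both Km and Vmax decrease by the same factor (~1.83-fold) — characteristic of uncompetitive inhibition.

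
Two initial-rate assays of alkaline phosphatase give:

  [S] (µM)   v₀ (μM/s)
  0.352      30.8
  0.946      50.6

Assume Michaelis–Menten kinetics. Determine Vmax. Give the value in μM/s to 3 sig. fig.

From v = Vmax[S]/(Km+[S]), each point gives Vmax = v(Km+[S])/[S].
Equating: 30.8(Km+0.352)/0.352 = 50.6(Km+0.946)/0.946.
87.50·Km + 30.8 = 53.49·Km + 50.6, so (87.50 − 53.49)·Km = 50.6 − 30.8.
Km = 19.80/34.01 = 0.582 µM; then Vmax = 30.8(0.582+0.352)/0.352 = 81.7 μM/s.

81.7 μM/s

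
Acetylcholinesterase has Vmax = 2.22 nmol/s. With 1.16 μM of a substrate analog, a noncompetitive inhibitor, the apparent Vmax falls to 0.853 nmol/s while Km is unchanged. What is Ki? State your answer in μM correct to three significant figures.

Noncompetitive: Vmax,app = Vmax/α with α = 1 + [I]/Ki.
α = Vmax/Vmax,app = 2.22/0.853 = 2.603.
Since α = 1 + [I]/Ki, [I]/Ki = 2.603 − 1 = 1.603 and Ki = 1.16/1.603 = 0.724 μM.

0.724 μM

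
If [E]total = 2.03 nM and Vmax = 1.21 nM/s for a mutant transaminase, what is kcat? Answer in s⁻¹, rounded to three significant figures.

kcat = Vmax/[E]total = 1.21 nM/s / 2.03 nM = 0.596 s⁻¹.

0.596 s⁻¹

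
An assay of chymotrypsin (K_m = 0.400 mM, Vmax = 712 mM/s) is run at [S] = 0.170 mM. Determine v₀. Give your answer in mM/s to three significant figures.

[S]/(Km+[S]) = 0.170/0.5700 = 0.2982, the fractional saturation.
v = 0.2982 × Vmax = 0.2982 × 712 = 212 mM/s.

212 mM/s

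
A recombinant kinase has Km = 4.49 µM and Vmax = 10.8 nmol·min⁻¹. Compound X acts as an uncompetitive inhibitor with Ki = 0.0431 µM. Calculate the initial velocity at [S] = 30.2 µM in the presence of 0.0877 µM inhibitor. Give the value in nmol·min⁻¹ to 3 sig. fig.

3.39 nmol·min⁻¹

With α = 1 + [I]/Ki = 1 + 0.0877/0.0431 = 3.035, the uncompetitive rate law is v = (Vmax/α)·[S] / (Km/α + [S]).
v = (10.8/3.035)×30.2 / (4.49/3.035 + 30.2) = 107.5/31.68 = 3.39 nmol·min⁻¹.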